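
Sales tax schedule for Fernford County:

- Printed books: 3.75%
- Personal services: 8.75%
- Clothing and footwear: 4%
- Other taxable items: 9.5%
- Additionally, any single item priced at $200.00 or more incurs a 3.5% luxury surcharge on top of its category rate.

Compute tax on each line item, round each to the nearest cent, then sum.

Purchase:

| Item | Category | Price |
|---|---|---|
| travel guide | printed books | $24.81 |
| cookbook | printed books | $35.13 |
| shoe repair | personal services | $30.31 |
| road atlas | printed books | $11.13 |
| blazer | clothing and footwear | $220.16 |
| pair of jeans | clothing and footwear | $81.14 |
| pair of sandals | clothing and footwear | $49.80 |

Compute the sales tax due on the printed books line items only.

$2.67

Travel guide $24.81: printed books → 3.75% → $0.93
Cookbook $35.13: printed books → 3.75% → $1.32
Road atlas $11.13: printed books → 3.75% → $0.42
Tax on printed books = $0.93 + $1.32 + $0.42 = $2.67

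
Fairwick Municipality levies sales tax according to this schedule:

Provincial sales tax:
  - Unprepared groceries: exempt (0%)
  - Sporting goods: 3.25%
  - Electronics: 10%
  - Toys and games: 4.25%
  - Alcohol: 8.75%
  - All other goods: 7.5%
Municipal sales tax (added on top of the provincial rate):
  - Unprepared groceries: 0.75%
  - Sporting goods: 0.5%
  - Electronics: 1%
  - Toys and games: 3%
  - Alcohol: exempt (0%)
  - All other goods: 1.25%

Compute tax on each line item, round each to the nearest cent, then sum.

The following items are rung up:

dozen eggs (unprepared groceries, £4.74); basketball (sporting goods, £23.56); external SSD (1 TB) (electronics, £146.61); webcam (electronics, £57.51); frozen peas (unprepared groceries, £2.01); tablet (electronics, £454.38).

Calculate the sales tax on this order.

Dozen eggs £4.74: unprepared groceries → 0% + 0.75% municipal = 0.75% → £0.04
Basketball £23.56: sporting goods → 3.25% + 0.5% municipal = 3.75% → £0.88
External SSD (1 TB) £146.61: electronics → 10% + 1% municipal = 11% → £16.13
Webcam £57.51: electronics → 10% + 1% municipal = 11% → £6.33
Frozen peas £2.01: unprepared groceries → 0% + 0.75% municipal = 0.75% → £0.02
Tablet £454.38: electronics → 10% + 1% municipal = 11% → £49.98
Total tax = £0.04 + £0.88 + £16.13 + £6.33 + £0.02 + £49.98 = £73.38

£73.38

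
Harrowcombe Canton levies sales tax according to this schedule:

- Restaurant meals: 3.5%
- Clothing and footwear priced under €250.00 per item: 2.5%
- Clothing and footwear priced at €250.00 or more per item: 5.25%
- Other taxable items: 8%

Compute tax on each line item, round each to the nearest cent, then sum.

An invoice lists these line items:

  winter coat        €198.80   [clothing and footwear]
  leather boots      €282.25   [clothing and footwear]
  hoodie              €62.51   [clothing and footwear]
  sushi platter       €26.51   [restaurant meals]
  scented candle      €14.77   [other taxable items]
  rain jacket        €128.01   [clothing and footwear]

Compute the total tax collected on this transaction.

Winter coat €198.80: clothing and footwear, under €250.00 → 2.5% → €4.97
Leather boots €282.25: clothing and footwear, €250.00 or more → 5.25% → €14.82
Hoodie €62.51: clothing and footwear, under €250.00 → 2.5% → €1.56
Sushi platter €26.51: restaurant meals → 3.5% → €0.93
Scented candle €14.77: other taxable items → 8% → €1.18
Rain jacket €128.01: clothing and footwear, under €250.00 → 2.5% → €3.20
Total tax = €4.97 + €14.82 + €1.56 + €0.93 + €1.18 + €3.20 = €26.66

€26.66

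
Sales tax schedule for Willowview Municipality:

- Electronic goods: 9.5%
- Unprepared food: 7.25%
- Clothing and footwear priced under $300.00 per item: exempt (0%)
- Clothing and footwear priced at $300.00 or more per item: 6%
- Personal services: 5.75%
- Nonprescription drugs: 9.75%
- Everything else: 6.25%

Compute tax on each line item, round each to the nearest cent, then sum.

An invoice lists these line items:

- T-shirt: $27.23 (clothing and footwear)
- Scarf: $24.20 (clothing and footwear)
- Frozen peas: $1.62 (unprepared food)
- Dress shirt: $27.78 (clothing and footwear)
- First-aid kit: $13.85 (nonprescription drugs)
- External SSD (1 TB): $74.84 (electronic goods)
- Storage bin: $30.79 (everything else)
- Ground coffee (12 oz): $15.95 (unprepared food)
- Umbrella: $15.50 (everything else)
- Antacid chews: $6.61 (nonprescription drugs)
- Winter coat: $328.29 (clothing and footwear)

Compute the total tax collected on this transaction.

T-shirt $27.23: clothing and footwear, under $300.00 → 0% → $0.00
Scarf $24.20: clothing and footwear, under $300.00 → 0% → $0.00
Frozen peas $1.62: unprepared food → 7.25% → $0.12
Dress shirt $27.78: clothing and footwear, under $300.00 → 0% → $0.00
First-aid kit $13.85: nonprescription drugs → 9.75% → $1.35
External SSD (1 TB) $74.84: electronic goods → 9.5% → $7.11
Storage bin $30.79: everything else → 6.25% → $1.92
Ground coffee (12 oz) $15.95: unprepared food → 7.25% → $1.16
Umbrella $15.50: everything else → 6.25% → $0.97
Antacid chews $6.61: nonprescription drugs → 9.75% → $0.64
Winter coat $328.29: clothing and footwear, $300.00 or more → 6% → $19.70
Total tax = $0.12 + $1.35 + $7.11 + $1.92 + $1.16 + $0.97 + $0.64 + $19.70 = $32.97

$32.97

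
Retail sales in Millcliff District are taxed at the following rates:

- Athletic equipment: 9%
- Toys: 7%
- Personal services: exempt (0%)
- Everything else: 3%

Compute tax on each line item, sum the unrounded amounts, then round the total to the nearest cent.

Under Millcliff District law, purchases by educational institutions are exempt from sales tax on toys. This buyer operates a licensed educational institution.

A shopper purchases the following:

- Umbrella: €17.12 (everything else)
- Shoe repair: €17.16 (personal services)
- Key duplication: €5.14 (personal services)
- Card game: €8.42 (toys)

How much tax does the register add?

€0.51

Umbrella €17.12: everything else → 3% → €0.5136
Shoe repair €17.16: personal services → 0% → €0.00
Key duplication €5.14: personal services → 0% → €0.00
Card game €8.42: toys, buyer-exempt → 0% → €0.00
Unrounded tax sum = €0.5136 → €0.51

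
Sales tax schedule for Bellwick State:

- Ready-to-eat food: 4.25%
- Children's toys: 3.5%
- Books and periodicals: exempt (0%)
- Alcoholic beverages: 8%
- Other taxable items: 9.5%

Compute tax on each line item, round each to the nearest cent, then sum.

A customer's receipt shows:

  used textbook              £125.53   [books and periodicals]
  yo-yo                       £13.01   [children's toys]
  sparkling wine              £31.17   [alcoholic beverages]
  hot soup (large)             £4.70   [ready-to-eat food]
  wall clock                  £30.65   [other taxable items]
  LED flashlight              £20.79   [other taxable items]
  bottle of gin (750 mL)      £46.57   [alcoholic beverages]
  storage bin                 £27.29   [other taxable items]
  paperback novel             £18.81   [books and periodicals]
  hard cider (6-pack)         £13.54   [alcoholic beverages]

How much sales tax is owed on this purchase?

Used textbook £125.53: books and periodicals → 0% → £0.00
Yo-yo £13.01: children's toys → 3.5% → £0.46
Sparkling wine £31.17: alcoholic beverages → 8% → £2.49
Hot soup (large) £4.70: ready-to-eat food → 4.25% → £0.20
Wall clock £30.65: other taxable items → 9.5% → £2.91
LED flashlight £20.79: other taxable items → 9.5% → £1.98
Bottle of gin (750 mL) £46.57: alcoholic beverages → 8% → £3.73
Storage bin £27.29: other taxable items → 9.5% → £2.59
Paperback novel £18.81: books and periodicals → 0% → £0.00
Hard cider (6-pack) £13.54: alcoholic beverages → 8% → £1.08
Total tax = £0.46 + £2.49 + £0.20 + £2.91 + £1.98 + £3.73 + £2.59 + £1.08 = £15.44

£15.44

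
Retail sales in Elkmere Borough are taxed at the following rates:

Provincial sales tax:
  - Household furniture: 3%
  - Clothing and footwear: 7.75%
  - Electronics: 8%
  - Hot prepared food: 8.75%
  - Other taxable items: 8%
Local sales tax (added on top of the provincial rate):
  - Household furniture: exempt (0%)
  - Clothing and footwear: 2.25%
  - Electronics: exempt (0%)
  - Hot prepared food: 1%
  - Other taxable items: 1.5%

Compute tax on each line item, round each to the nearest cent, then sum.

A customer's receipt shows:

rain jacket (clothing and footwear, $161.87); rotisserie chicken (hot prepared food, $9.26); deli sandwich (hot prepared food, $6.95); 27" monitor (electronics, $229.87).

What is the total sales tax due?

Rain jacket $161.87: clothing and footwear → 7.75% + 2.25% local = 10% → $16.19
Rotisserie chicken $9.26: hot prepared food → 8.75% + 1% local = 9.75% → $0.90
Deli sandwich $6.95: hot prepared food → 8.75% + 1% local = 9.75% → $0.68
27" monitor $229.87: electronics → 8% + 0% local = 8% → $18.39
Total tax = $16.19 + $0.90 + $0.68 + $18.39 = $36.16

$36.16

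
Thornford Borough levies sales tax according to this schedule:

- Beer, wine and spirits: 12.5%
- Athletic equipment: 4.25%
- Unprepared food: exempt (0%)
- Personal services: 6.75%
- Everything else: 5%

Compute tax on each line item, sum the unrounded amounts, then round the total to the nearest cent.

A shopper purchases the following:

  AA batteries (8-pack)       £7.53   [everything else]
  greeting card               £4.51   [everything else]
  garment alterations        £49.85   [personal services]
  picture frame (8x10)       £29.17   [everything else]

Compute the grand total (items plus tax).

AA batteries (8-pack) £7.53: everything else → 5% → £0.3765
Greeting card £4.51: everything else → 5% → £0.2255
Garment alterations £49.85: personal services → 6.75% → £3.364875
Picture frame (8x10) £29.17: everything else → 5% → £1.4585
Subtotal = £91.06; unrounded tax = £5.425375 → £5.43; total due = £96.49

£96.49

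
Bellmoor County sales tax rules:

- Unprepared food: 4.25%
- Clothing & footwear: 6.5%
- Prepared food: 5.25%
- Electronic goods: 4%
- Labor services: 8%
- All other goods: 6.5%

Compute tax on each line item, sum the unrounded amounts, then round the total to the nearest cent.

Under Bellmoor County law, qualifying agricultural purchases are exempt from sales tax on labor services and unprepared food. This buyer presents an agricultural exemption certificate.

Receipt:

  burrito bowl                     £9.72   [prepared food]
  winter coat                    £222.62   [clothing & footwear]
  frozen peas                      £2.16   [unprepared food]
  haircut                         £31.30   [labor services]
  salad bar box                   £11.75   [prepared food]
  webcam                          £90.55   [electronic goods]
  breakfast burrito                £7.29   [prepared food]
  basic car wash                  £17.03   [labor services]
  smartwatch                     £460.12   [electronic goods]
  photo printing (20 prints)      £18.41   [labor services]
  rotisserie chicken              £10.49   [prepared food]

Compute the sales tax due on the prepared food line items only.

Burrito bowl £9.72: prepared food → 5.25% → £0.5103
Salad bar box £11.75: prepared food → 5.25% → £0.616875
Breakfast burrito £7.29: prepared food → 5.25% → £0.382725
Rotisserie chicken £10.49: prepared food → 5.25% → £0.550725
Tax on prepared food: unrounded sum = £2.060625 → £2.06

£2.06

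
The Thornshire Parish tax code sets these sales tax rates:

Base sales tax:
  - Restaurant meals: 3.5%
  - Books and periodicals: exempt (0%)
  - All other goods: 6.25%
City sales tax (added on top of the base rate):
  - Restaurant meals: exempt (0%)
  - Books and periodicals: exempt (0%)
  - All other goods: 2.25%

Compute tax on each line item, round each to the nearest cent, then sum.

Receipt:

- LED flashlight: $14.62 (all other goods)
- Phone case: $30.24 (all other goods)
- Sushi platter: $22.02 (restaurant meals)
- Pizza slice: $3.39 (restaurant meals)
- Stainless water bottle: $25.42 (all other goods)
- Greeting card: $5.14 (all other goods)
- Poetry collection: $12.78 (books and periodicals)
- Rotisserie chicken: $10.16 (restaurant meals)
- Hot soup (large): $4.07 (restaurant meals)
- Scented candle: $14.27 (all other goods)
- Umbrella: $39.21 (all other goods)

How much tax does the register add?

LED flashlight $14.62: all other goods → 6.25% + 2.25% city = 8.5% → $1.24
Phone case $30.24: all other goods → 6.25% + 2.25% city = 8.5% → $2.57
Sushi platter $22.02: restaurant meals → 3.5% + 0% city = 3.5% → $0.77
Pizza slice $3.39: restaurant meals → 3.5% + 0% city = 3.5% → $0.12
Stainless water bottle $25.42: all other goods → 6.25% + 2.25% city = 8.5% → $2.16
Greeting card $5.14: all other goods → 6.25% + 2.25% city = 8.5% → $0.44
Poetry collection $12.78: books and periodicals → 0% + 0% city = 0% → $0.00
Rotisserie chicken $10.16: restaurant meals → 3.5% + 0% city = 3.5% → $0.36
Hot soup (large) $4.07: restaurant meals → 3.5% + 0% city = 3.5% → $0.14
Scented candle $14.27: all other goods → 6.25% + 2.25% city = 8.5% → $1.21
Umbrella $39.21: all other goods → 6.25% + 2.25% city = 8.5% → $3.33
Total tax = $1.24 + $2.57 + $0.77 + $0.12 + $2.16 + $0.44 + $0.36 + $0.14 + $1.21 + $3.33 = $12.34

$12.34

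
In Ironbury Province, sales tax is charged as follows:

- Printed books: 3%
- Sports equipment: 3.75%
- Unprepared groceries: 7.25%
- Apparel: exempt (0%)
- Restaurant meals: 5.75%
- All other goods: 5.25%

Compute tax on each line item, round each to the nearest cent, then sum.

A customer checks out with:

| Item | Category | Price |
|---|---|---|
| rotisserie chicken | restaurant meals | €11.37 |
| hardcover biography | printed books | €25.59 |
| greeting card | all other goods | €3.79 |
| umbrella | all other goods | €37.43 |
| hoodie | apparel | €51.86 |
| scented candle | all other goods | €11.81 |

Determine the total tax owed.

Rotisserie chicken €11.37: restaurant meals → 5.75% → €0.65
Hardcover biography €25.59: printed books → 3% → €0.77
Greeting card €3.79: all other goods → 5.25% → €0.20
Umbrella €37.43: all other goods → 5.25% → €1.97
Hoodie €51.86: apparel → 0% → €0.00
Scented candle €11.81: all other goods → 5.25% → €0.62
Total tax = €0.65 + €0.77 + €0.20 + €1.97 + €0.62 = €4.21

€4.21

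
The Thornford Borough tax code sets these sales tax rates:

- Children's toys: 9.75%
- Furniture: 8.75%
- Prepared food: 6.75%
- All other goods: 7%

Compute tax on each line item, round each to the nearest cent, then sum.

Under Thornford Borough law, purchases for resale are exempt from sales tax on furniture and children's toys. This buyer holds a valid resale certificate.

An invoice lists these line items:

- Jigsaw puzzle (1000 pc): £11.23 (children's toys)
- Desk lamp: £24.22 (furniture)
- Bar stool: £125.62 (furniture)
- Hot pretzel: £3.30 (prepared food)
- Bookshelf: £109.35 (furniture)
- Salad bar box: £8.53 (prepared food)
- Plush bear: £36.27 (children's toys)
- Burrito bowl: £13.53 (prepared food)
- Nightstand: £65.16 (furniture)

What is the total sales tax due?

£1.71

Jigsaw puzzle (1000 pc) £11.23: children's toys, buyer-exempt → 0% → £0.00
Desk lamp £24.22: furniture, buyer-exempt → 0% → £0.00
Bar stool £125.62: furniture, buyer-exempt → 0% → £0.00
Hot pretzel £3.30: prepared food → 6.75% → £0.22
Bookshelf £109.35: furniture, buyer-exempt → 0% → £0.00
Salad bar box £8.53: prepared food → 6.75% → £0.58
Plush bear £36.27: children's toys, buyer-exempt → 0% → £0.00
Burrito bowl £13.53: prepared food → 6.75% → £0.91
Nightstand £65.16: furniture, buyer-exempt → 0% → £0.00
Total tax = £0.22 + £0.58 + £0.91 = £1.71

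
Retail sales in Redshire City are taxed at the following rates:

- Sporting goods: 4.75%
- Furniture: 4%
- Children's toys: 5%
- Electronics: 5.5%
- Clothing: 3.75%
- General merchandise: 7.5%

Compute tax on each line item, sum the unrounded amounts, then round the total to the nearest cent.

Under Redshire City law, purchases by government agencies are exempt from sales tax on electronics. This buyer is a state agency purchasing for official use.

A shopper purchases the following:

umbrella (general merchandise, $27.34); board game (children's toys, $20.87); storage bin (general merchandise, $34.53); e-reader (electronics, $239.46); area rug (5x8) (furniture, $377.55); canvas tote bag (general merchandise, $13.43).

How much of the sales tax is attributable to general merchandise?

Umbrella $27.34: general merchandise → 7.5% → $2.0505
Storage bin $34.53: general merchandise → 7.5% → $2.58975
Canvas tote bag $13.43: general merchandise → 7.5% → $1.00725
Tax on general merchandise: unrounded sum = $5.6475 → $5.65

$5.65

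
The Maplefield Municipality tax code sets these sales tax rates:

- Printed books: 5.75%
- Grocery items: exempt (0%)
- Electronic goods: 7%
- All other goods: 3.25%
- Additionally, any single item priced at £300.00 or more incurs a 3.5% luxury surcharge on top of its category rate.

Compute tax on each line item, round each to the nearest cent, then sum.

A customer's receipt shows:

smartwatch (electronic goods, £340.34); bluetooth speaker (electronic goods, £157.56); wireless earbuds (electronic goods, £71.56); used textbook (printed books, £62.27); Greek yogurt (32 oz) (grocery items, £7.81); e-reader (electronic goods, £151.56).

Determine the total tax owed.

£65.97

Smartwatch £340.34: electronic goods → 7% + 3.5% surcharge = 10.5% → £35.74
Bluetooth speaker £157.56: electronic goods → 7% → £11.03
Wireless earbuds £71.56: electronic goods → 7% → £5.01
Used textbook £62.27: printed books → 5.75% → £3.58
Greek yogurt (32 oz) £7.81: grocery items → 0% → £0.00
E-reader £151.56: electronic goods → 7% → £10.61
Total tax = £35.74 + £11.03 + £5.01 + £3.58 + £10.61 = £65.97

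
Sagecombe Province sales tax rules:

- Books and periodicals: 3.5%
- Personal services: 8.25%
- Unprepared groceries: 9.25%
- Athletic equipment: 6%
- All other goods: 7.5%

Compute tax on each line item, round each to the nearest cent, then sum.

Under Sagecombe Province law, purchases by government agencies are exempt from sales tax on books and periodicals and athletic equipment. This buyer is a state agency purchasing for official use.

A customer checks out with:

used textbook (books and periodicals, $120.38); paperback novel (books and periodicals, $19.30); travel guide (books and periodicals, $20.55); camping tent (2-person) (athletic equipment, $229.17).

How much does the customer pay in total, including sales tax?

Used textbook $120.38: books and periodicals, buyer-exempt → 0% → $0.00
Paperback novel $19.30: books and periodicals, buyer-exempt → 0% → $0.00
Travel guide $20.55: books and periodicals, buyer-exempt → 0% → $0.00
Camping tent (2-person) $229.17: athletic equipment, buyer-exempt → 0% → $0.00
Subtotal = $389.40; tax = $0.00; total due = $389.40

$389.40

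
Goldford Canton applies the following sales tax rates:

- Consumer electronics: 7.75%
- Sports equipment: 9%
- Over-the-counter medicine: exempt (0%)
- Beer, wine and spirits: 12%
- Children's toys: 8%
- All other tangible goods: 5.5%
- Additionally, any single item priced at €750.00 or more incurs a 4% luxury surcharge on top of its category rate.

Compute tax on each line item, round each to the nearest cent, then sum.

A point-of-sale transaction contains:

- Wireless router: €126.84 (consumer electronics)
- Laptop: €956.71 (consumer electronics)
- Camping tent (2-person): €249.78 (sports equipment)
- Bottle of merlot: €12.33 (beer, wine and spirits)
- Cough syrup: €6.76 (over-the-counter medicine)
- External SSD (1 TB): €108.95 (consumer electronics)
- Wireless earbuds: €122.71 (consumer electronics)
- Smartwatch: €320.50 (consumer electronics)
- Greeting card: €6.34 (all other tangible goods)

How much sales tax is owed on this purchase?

Wireless router €126.84: consumer electronics → 7.75% → €9.83
Laptop €956.71: consumer electronics → 7.75% + 4% surcharge = 11.75% → €112.41
Camping tent (2-person) €249.78: sports equipment → 9% → €22.48
Bottle of merlot €12.33: beer, wine and spirits → 12% → €1.48
Cough syrup €6.76: over-the-counter medicine → 0% → €0.00
External SSD (1 TB) €108.95: consumer electronics → 7.75% → €8.44
Wireless earbuds €122.71: consumer electronics → 7.75% → €9.51
Smartwatch €320.50: consumer electronics → 7.75% → €24.84
Greeting card €6.34: all other tangible goods → 5.5% → €0.35
Total tax = €9.83 + €112.41 + €22.48 + €1.48 + €8.44 + €9.51 + €24.84 + €0.35 = €189.34

€189.34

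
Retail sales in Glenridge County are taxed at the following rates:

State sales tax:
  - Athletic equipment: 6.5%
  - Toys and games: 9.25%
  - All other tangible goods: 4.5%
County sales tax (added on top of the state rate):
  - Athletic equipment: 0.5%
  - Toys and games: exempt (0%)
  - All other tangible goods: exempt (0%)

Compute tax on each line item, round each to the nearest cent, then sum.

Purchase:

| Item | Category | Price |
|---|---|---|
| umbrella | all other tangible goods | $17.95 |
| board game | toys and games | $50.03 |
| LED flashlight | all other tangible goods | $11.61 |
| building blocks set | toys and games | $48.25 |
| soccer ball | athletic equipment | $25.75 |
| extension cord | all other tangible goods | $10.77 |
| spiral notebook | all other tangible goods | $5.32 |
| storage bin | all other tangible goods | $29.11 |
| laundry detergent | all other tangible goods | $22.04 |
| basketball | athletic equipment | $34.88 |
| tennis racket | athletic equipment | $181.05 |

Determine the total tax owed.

Umbrella $17.95: all other tangible goods → 4.5% + 0% county = 4.5% → $0.81
Board game $50.03: toys and games → 9.25% + 0% county = 9.25% → $4.63
LED flashlight $11.61: all other tangible goods → 4.5% + 0% county = 4.5% → $0.52
Building blocks set $48.25: toys and games → 9.25% + 0% county = 9.25% → $4.46
Soccer ball $25.75: athletic equipment → 6.5% + 0.5% county = 7% → $1.80
Extension cord $10.77: all other tangible goods → 4.5% + 0% county = 4.5% → $0.48
Spiral notebook $5.32: all other tangible goods → 4.5% + 0% county = 4.5% → $0.24
Storage bin $29.11: all other tangible goods → 4.5% + 0% county = 4.5% → $1.31
Laundry detergent $22.04: all other tangible goods → 4.5% + 0% county = 4.5% → $0.99
Basketball $34.88: athletic equipment → 6.5% + 0.5% county = 7% → $2.44
Tennis racket $181.05: athletic equipment → 6.5% + 0.5% county = 7% → $12.67
Total tax = $0.81 + $4.63 + $0.52 + $4.46 + $1.80 + $0.48 + $0.24 + $1.31 + $0.99 + $2.44 + $12.67 = $30.35

$30.35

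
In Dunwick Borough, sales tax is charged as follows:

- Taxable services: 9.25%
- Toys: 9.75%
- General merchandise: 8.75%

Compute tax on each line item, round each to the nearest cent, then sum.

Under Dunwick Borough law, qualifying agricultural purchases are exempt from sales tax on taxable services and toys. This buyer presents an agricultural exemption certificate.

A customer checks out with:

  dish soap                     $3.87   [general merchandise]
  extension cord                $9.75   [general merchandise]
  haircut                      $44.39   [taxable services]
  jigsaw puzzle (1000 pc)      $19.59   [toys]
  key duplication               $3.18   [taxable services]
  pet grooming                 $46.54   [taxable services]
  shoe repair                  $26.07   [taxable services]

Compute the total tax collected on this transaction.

Dish soap $3.87: general merchandise → 8.75% → $0.34
Extension cord $9.75: general merchandise → 8.75% → $0.85
Haircut $44.39: taxable services, buyer-exempt → 0% → $0.00
Jigsaw puzzle (1000 pc) $19.59: toys, buyer-exempt → 0% → $0.00
Key duplication $3.18: taxable services, buyer-exempt → 0% → $0.00
Pet grooming $46.54: taxable services, buyer-exempt → 0% → $0.00
Shoe repair $26.07: taxable services, buyer-exempt → 0% → $0.00
Total tax = $0.34 + $0.85 = $1.19

$1.19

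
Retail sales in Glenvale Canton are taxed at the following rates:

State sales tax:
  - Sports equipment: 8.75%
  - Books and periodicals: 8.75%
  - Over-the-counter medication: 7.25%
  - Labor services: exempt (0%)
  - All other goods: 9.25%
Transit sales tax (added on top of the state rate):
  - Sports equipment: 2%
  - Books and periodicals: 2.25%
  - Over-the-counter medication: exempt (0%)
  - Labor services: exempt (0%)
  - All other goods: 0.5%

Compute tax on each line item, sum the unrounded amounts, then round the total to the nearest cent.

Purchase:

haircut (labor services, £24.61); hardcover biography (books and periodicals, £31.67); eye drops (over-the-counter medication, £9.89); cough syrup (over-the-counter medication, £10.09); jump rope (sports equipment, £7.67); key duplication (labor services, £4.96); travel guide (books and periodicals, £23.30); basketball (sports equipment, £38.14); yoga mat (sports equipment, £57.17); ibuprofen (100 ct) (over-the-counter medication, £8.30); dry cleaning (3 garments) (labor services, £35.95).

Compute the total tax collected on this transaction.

Haircut £24.61: labor services → 0% + 0% transit = 0% → £0.00
Hardcover biography £31.67: books and periodicals → 8.75% + 2.25% transit = 11% → £3.4837
Eye drops £9.89: over-the-counter medication → 7.25% + 0% transit = 7.25% → £0.717025
Cough syrup £10.09: over-the-counter medication → 7.25% + 0% transit = 7.25% → £0.731525
Jump rope £7.67: sports equipment → 8.75% + 2% transit = 10.75% → £0.824525
Key duplication £4.96: labor services → 0% + 0% transit = 0% → £0.00
Travel guide £23.30: books and periodicals → 8.75% + 2.25% transit = 11% → £2.563
Basketball £38.14: sports equipment → 8.75% + 2% transit = 10.75% → £4.10005
Yoga mat £57.17: sports equipment → 8.75% + 2% transit = 10.75% → £6.145775
Ibuprofen (100 ct) £8.30: over-the-counter medication → 7.25% + 0% transit = 7.25% → £0.60175
Dry cleaning (3 garments) £35.95: labor services → 0% + 0% transit = 0% → £0.00
Unrounded tax sum = £19.16735 → £19.17

£19.17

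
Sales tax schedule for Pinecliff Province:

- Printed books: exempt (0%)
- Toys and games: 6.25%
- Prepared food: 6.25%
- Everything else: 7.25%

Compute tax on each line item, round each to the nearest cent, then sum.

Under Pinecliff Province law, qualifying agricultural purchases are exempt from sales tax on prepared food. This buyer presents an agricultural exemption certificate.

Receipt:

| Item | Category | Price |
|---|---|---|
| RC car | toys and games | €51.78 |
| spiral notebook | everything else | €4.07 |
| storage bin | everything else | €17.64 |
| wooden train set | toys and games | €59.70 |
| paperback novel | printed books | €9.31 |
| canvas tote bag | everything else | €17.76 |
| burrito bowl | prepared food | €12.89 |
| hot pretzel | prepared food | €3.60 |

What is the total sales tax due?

RC car €51.78: toys and games → 6.25% → €3.24
Spiral notebook €4.07: everything else → 7.25% → €0.30
Storage bin €17.64: everything else → 7.25% → €1.28
Wooden train set €59.70: toys and games → 6.25% → €3.73
Paperback novel €9.31: printed books → 0% → €0.00
Canvas tote bag €17.76: everything else → 7.25% → €1.29
Burrito bowl €12.89: prepared food, buyer-exempt → 0% → €0.00
Hot pretzel €3.60: prepared food, buyer-exempt → 0% → €0.00
Total tax = €3.24 + €0.30 + €1.28 + €3.73 + €1.29 = €9.84

€9.84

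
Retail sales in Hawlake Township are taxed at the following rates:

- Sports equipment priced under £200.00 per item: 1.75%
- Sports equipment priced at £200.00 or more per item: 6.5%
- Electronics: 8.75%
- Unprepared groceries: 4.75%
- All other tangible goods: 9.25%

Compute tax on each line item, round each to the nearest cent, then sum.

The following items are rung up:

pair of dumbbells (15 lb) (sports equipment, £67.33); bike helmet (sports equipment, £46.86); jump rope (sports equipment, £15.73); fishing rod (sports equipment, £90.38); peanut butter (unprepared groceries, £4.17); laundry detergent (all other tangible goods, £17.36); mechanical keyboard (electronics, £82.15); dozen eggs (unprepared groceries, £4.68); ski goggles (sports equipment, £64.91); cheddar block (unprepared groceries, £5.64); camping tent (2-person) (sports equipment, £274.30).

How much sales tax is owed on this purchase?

£32.32

Pair of dumbbells (15 lb) £67.33: sports equipment, under £200.00 → 1.75% → £1.18
Bike helmet £46.86: sports equipment, under £200.00 → 1.75% → £0.82
Jump rope £15.73: sports equipment, under £200.00 → 1.75% → £0.28
Fishing rod £90.38: sports equipment, under £200.00 → 1.75% → £1.58
Peanut butter £4.17: unprepared groceries → 4.75% → £0.20
Laundry detergent £17.36: all other tangible goods → 9.25% → £1.61
Mechanical keyboard £82.15: electronics → 8.75% → £7.19
Dozen eggs £4.68: unprepared groceries → 4.75% → £0.22
Ski goggles £64.91: sports equipment, under £200.00 → 1.75% → £1.14
Cheddar block £5.64: unprepared groceries → 4.75% → £0.27
Camping tent (2-person) £274.30: sports equipment, £200.00 or more → 6.5% → £17.83
Total tax = £1.18 + £0.82 + £0.28 + £1.58 + £0.20 + £1.61 + £7.19 + £0.22 + £1.14 + £0.27 + £17.83 = £32.32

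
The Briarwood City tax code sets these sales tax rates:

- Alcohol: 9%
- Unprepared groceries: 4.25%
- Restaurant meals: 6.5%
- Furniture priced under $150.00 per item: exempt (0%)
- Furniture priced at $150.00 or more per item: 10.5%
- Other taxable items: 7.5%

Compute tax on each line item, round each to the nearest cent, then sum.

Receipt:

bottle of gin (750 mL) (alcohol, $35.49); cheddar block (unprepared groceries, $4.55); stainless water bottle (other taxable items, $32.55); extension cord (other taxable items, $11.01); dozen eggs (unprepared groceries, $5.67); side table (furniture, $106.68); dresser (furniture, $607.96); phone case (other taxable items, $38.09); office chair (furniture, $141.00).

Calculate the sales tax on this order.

Bottle of gin (750 mL) $35.49: alcohol → 9% → $3.19
Cheddar block $4.55: unprepared groceries → 4.25% → $0.19
Stainless water bottle $32.55: other taxable items → 7.5% → $2.44
Extension cord $11.01: other taxable items → 7.5% → $0.83
Dozen eggs $5.67: unprepared groceries → 4.25% → $0.24
Side table $106.68: furniture, under $150.00 → 0% → $0.00
Dresser $607.96: furniture, $150.00 or more → 10.5% → $63.84
Phone case $38.09: other taxable items → 7.5% → $2.86
Office chair $141.00: furniture, under $150.00 → 0% → $0.00
Total tax = $3.19 + $0.19 + $2.44 + $0.83 + $0.24 + $63.84 + $2.86 = $73.59

$73.59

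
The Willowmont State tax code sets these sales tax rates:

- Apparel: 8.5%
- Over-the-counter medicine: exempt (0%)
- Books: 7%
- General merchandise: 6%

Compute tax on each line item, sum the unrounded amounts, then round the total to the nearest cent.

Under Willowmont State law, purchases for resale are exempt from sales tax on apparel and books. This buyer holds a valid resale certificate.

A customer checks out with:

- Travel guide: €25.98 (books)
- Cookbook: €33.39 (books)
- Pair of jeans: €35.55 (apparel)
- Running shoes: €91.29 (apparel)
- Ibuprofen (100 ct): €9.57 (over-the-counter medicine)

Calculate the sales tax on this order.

€0.00

Travel guide €25.98: books, buyer-exempt → 0% → €0.00
Cookbook €33.39: books, buyer-exempt → 0% → €0.00
Pair of jeans €35.55: apparel, buyer-exempt → 0% → €0.00
Running shoes €91.29: apparel, buyer-exempt → 0% → €0.00
Ibuprofen (100 ct) €9.57: over-the-counter medicine → 0% → €0.00
Unrounded tax sum = €0.00 → €0.00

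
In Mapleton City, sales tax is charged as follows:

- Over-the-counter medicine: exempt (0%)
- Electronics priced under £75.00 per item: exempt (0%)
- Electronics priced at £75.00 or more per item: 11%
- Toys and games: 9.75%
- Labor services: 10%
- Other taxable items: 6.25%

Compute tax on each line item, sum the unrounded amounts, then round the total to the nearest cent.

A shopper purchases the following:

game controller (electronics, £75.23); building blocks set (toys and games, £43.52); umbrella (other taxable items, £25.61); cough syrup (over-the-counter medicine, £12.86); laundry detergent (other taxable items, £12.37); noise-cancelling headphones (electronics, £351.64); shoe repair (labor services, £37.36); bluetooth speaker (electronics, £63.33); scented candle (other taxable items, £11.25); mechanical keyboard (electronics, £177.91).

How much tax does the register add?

Game controller £75.23: electronics, £75.00 or more → 11% → £8.2753
Building blocks set £43.52: toys and games → 9.75% → £4.2432
Umbrella £25.61: other taxable items → 6.25% → £1.600625
Cough syrup £12.86: over-the-counter medicine → 0% → £0.00
Laundry detergent £12.37: other taxable items → 6.25% → £0.773125
Noise-cancelling headphones £351.64: electronics, £75.00 or more → 11% → £38.6804
Shoe repair £37.36: labor services → 10% → £3.736
Bluetooth speaker £63.33: electronics, under £75.00 → 0% → £0.00
Scented candle £11.25: other taxable items → 6.25% → £0.703125
Mechanical keyboard £177.91: electronics, £75.00 or more → 11% → £19.5701
Unrounded tax sum = £77.581875 → £77.58

£77.58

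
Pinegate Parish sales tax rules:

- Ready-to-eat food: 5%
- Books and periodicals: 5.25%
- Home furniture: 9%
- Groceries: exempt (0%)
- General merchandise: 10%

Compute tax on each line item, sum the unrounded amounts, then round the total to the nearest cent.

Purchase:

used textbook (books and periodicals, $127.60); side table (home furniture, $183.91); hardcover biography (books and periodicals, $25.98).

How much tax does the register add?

$24.61

Used textbook $127.60: books and periodicals → 5.25% → $6.699
Side table $183.91: home furniture → 9% → $16.5519
Hardcover biography $25.98: books and periodicals → 5.25% → $1.36395
Unrounded tax sum = $24.61485 → $24.61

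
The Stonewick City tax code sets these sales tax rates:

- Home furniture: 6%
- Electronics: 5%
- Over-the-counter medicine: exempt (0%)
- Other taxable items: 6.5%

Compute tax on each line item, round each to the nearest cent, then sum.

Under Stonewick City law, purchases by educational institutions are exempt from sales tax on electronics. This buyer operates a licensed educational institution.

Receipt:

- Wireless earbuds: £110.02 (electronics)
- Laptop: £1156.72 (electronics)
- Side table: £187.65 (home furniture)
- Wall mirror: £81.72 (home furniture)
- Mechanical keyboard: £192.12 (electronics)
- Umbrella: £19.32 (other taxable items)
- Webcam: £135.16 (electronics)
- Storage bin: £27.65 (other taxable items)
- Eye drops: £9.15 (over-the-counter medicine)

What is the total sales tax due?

Wireless earbuds £110.02: electronics, buyer-exempt → 0% → £0.00
Laptop £1156.72: electronics, buyer-exempt → 0% → £0.00
Side table £187.65: home furniture → 6% → £11.26
Wall mirror £81.72: home furniture → 6% → £4.90
Mechanical keyboard £192.12: electronics, buyer-exempt → 0% → £0.00
Umbrella £19.32: other taxable items → 6.5% → £1.26
Webcam £135.16: electronics, buyer-exempt → 0% → £0.00
Storage bin £27.65: other taxable items → 6.5% → £1.80
Eye drops £9.15: over-the-counter medicine → 0% → £0.00
Total tax = £11.26 + £4.90 + £1.26 + £1.80 = £19.22

£19.22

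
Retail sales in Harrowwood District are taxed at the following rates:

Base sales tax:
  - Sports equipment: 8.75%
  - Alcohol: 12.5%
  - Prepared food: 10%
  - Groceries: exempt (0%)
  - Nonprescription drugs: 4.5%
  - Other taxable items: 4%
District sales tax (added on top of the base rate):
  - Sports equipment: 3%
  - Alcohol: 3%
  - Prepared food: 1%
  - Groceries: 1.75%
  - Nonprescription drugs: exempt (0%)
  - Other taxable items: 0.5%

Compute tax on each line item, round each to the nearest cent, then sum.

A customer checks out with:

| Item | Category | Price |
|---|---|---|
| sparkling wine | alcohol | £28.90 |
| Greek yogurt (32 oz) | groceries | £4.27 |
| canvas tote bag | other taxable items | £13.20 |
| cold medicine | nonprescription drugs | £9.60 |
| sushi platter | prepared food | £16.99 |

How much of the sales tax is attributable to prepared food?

Sushi platter £16.99: prepared food → 10% + 1% district = 11% → £1.87
Tax on prepared food = £1.87

£1.87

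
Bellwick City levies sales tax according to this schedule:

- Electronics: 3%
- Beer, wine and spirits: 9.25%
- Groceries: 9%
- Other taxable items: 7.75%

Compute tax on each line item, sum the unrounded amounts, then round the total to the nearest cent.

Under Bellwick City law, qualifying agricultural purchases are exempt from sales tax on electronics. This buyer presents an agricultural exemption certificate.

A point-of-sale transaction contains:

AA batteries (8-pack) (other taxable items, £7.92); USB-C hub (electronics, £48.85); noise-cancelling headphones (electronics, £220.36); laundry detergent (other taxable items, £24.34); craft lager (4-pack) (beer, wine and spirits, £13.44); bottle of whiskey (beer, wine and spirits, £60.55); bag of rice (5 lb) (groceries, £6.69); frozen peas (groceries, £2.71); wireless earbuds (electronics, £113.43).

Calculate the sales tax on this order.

£10.19

AA batteries (8-pack) £7.92: other taxable items → 7.75% → £0.6138
USB-C hub £48.85: electronics, buyer-exempt → 0% → £0.00
Noise-cancelling headphones £220.36: electronics, buyer-exempt → 0% → £0.00
Laundry detergent £24.34: other taxable items → 7.75% → £1.88635
Craft lager (4-pack) £13.44: beer, wine and spirits → 9.25% → £1.2432
Bottle of whiskey £60.55: beer, wine and spirits → 9.25% → £5.600875
Bag of rice (5 lb) £6.69: groceries → 9% → £0.6021
Frozen peas £2.71: groceries → 9% → £0.2439
Wireless earbuds £113.43: electronics, buyer-exempt → 0% → £0.00
Unrounded tax sum = £10.190225 → £10.19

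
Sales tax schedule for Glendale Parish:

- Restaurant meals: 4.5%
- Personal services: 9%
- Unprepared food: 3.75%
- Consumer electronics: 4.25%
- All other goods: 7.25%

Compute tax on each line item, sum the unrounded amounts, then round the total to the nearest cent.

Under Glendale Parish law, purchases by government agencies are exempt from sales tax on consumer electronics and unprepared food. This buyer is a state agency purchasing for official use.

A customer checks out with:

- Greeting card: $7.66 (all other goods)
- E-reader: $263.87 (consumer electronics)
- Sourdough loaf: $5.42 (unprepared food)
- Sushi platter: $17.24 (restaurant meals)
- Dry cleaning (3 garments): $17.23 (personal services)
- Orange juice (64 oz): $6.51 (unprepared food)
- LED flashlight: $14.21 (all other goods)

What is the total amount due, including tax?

Greeting card $7.66: all other goods → 7.25% → $0.55535
E-reader $263.87: consumer electronics, buyer-exempt → 0% → $0.00
Sourdough loaf $5.42: unprepared food, buyer-exempt → 0% → $0.00
Sushi platter $17.24: restaurant meals → 4.5% → $0.7758
Dry cleaning (3 garments) $17.23: personal services → 9% → $1.5507
Orange juice (64 oz) $6.51: unprepared food, buyer-exempt → 0% → $0.00
LED flashlight $14.21: all other goods → 7.25% → $1.030225
Subtotal = $332.14; unrounded tax = $3.912075 → $3.91; total due = $336.05

$336.05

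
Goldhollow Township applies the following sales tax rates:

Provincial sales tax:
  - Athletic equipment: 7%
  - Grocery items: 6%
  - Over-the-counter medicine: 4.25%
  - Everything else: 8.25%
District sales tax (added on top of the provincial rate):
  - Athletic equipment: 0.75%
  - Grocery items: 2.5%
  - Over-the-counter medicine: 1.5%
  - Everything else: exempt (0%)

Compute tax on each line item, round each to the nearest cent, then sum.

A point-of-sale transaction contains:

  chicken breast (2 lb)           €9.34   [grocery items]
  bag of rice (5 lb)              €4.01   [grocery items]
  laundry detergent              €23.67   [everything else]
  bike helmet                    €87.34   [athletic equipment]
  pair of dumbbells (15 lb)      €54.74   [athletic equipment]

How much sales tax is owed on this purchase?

€14.09

Chicken breast (2 lb) €9.34: grocery items → 6% + 2.5% district = 8.5% → €0.79
Bag of rice (5 lb) €4.01: grocery items → 6% + 2.5% district = 8.5% → €0.34
Laundry detergent €23.67: everything else → 8.25% + 0% district = 8.25% → €1.95
Bike helmet €87.34: athletic equipment → 7% + 0.75% district = 7.75% → €6.77
Pair of dumbbells (15 lb) €54.74: athletic equipment → 7% + 0.75% district = 7.75% → €4.24
Total tax = €0.79 + €0.34 + €1.95 + €6.77 + €4.24 = €14.09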